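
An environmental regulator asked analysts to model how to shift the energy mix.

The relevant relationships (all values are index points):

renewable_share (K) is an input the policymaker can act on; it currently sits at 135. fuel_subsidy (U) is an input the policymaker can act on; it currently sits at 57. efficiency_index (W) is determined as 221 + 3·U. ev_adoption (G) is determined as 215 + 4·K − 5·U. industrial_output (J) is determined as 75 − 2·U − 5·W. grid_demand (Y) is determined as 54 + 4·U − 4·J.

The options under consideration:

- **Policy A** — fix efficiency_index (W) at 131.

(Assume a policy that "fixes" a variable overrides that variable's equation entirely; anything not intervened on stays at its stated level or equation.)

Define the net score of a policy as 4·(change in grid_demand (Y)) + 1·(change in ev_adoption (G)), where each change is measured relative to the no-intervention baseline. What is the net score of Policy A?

-20880

Baseline:
  K = 135
  U = 57
  W = 221 + 3·57 = 392
  G = 215 + 4·135 − 5·57 = 470
  J = 75 − 2·57 − 5·392 = -1999
  Y = 54 + 4·57 − 4·(-1999) = 8278
Policy A (W := 131):
  K = 135
  U = 57
  W = 131
  G = 215 + 4·135 − 5·57 = 470
  J = 75 − 2·57 − 5·131 = -694
  Y = 54 + 4·57 − 4·(-694) = 3058
ΔY = 3058 − 8278 = -5220; ΔG = 470 − 470 = 0
Score = 4·(-5220) + 1·0 = -20880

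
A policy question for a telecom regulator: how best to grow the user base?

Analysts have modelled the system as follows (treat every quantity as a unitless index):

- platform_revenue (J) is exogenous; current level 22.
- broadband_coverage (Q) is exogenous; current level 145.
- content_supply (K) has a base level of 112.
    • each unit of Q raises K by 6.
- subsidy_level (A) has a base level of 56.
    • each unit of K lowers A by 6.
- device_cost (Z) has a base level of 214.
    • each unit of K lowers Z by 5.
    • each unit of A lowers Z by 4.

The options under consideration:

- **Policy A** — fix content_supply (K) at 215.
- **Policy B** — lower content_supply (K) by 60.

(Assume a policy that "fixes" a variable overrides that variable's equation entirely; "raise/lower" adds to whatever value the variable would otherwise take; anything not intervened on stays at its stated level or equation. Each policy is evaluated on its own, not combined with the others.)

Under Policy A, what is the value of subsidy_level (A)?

-1234

Policy A (K := 215):
  Q = 145
  K = 215
  A = 56 − 6·215 = -1234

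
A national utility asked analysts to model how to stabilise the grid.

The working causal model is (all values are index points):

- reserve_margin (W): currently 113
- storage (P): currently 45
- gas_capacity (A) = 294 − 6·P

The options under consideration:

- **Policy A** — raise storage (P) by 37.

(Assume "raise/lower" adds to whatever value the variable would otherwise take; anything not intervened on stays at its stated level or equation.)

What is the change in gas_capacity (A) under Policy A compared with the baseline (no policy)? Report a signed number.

-222

Baseline:
  P = 45
  A = 294 − 6·45 = 24
Policy A (P + 37):
  P = 45 + 37 = 82
  A = 294 − 6·82 = -198
Change in A: -198 − 24 = -222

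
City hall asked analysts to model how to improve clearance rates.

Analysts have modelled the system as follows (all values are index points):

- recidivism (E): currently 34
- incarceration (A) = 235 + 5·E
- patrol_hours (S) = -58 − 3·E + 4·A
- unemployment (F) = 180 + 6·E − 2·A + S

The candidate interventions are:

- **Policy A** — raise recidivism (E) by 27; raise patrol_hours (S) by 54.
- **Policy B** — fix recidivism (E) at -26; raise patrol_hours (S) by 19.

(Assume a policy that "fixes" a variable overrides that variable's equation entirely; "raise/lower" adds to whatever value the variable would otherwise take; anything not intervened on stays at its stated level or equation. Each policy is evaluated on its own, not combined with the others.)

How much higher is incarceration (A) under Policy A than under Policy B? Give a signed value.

Policy A (E + 27, S + 54):
  E = 34 + 27 = 61
  A = 235 + 5·61 = 540
Policy B (E := -26, S + 19):
  E = -26
  A = 235 + 5·(-26) = 105
A: 540 − 105 = 435

435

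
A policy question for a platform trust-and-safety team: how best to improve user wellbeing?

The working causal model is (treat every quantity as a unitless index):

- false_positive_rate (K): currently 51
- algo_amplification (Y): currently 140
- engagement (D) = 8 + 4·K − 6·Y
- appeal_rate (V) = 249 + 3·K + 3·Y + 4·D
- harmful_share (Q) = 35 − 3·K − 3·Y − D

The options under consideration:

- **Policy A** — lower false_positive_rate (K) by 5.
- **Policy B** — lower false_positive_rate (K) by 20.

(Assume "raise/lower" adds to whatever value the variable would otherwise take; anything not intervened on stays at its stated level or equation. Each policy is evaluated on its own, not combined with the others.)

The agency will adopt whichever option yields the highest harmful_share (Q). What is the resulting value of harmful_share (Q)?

Policy A (K − 5):
  K = 51 − 5 = 46
  Y = 140
  D = 8 + 4·46 − 6·140 = -648
  Q = 35 − 3·46 − 3·140 − (-648) = 125
Policy B (K − 20):
  K = 51 − 20 = 31
  Y = 140
  D = 8 + 4·31 − 6·140 = -708
  Q = 35 − 3·31 − 3·140 − (-708) = 230
Comparing — Policy A: Q=125, Policy B: Q=230. Highest is 230 (Policy B).

230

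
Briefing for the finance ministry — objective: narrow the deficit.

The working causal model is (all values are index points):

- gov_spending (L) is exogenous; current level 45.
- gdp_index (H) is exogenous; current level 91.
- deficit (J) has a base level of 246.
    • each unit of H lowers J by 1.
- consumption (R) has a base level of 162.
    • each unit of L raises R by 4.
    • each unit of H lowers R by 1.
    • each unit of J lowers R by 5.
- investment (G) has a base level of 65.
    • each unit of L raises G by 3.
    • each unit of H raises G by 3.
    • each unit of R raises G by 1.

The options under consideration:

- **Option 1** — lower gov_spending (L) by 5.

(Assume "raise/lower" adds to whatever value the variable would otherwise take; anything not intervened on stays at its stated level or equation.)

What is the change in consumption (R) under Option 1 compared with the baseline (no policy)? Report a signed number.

Baseline:
  L = 45
  H = 91
  J = 246 − 91 = 155
  R = 162 + 4·45 − 91 − 5·155 = -524
Option 1 (L − 5):
  L = 45 − 5 = 40
  H = 91
  J = 246 − 91 = 155
  R = 162 + 4·40 − 91 − 5·155 = -544
Change in R: -544 − (-524) = -20

-20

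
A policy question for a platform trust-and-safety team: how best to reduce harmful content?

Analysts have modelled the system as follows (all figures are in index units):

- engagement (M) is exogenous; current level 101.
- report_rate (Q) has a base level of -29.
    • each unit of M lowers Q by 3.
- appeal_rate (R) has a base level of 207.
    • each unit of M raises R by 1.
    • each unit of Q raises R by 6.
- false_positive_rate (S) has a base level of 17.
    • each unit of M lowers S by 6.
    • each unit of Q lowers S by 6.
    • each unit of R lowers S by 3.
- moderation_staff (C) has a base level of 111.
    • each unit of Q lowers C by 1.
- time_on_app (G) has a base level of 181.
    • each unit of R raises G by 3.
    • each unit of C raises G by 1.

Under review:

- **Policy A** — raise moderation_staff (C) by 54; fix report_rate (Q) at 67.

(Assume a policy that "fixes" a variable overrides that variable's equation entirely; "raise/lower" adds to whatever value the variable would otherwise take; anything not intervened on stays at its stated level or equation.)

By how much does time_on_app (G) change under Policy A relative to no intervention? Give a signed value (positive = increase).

6837

Baseline:
  M = 101
  Q = -29 − 3·101 = -332
  R = 207 + 101 + 6·(-332) = -1684
  C = 111 − (-332) = 443
  G = 181 + 3·(-1684) + 443 = -4428
Policy A (C + 54, Q := 67):
  M = 101
  Q = 67
  R = 207 + 101 + 6·67 = 710
  C = 111 − 67 (+54 from intervention) = 98
  G = 181 + 3·710 + 98 = 2409
Change in G: 2409 − (-4428) = 6837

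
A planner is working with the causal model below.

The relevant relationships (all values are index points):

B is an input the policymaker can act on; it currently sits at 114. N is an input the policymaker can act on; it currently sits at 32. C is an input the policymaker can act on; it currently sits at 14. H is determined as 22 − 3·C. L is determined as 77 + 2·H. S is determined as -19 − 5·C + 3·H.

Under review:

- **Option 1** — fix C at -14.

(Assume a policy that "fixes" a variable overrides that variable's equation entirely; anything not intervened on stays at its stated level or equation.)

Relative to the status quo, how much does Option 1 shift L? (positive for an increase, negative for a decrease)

Baseline:
  C = 14
  H = 22 − 3·14 = -20
  L = 77 + 2·(-20) = 37
Option 1 (C := -14):
  C = -14
  H = 22 − 3·(-14) = 64
  L = 77 + 2·64 = 205
Change in L: 205 − 37 = 168

168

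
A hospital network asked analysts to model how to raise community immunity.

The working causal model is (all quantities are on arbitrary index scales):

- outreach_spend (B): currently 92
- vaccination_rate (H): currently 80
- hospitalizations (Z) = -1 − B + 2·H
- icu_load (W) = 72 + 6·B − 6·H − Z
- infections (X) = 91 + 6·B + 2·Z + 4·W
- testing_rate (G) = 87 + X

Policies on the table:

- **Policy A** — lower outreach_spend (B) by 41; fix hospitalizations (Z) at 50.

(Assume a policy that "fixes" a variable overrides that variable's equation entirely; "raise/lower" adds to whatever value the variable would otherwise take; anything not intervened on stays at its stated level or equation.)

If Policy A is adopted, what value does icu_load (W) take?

-152

Policy A (B − 41, Z := 50):
  B = 92 − 41 = 51
  H = 80
  Z = 50
  W = 72 + 6·51 − 6·80 − 50 = -152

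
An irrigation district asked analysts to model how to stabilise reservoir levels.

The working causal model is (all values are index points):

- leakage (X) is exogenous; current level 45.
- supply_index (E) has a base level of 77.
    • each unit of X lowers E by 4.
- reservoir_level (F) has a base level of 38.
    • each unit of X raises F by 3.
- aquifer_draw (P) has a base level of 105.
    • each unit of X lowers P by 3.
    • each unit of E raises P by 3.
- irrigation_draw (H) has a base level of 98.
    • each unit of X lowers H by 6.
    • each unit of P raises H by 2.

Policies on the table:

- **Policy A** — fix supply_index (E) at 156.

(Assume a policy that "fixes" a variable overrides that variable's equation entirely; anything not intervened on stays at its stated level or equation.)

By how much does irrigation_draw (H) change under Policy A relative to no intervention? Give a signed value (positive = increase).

Baseline:
  X = 45
  E = 77 − 4·45 = -103
  P = 105 − 3·45 + 3·(-103) = -339
  H = 98 − 6·45 + 2·(-339) = -850
Policy A (E := 156):
  X = 45
  E = 156
  P = 105 − 3·45 + 3·156 = 438
  H = 98 − 6·45 + 2·438 = 704
Change in H: 704 − (-850) = 1554

1554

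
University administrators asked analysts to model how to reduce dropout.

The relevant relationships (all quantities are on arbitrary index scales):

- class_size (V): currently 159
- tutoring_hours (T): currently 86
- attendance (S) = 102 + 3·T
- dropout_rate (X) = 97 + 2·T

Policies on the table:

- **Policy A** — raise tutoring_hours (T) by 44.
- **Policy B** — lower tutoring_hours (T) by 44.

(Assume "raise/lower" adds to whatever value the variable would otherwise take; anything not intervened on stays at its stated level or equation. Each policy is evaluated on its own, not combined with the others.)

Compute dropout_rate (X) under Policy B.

181

Policy B (T − 44):
  T = 86 − 44 = 42
  X = 97 + 2·42 = 181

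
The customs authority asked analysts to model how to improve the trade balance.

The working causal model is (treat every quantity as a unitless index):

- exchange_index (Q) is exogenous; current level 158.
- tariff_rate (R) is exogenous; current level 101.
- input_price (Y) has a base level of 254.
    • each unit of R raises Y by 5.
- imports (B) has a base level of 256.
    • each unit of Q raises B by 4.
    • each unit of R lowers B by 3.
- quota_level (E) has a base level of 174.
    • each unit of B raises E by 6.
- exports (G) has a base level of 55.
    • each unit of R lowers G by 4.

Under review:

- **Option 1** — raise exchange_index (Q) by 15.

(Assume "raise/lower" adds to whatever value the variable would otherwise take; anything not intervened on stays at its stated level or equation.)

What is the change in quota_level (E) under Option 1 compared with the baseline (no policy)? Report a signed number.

360

Baseline:
  Q = 158
  R = 101
  B = 256 + 4·158 − 3·101 = 585
  E = 174 + 6·585 = 3684
Option 1 (Q + 15):
  Q = 158 + 15 = 173
  R = 101
  B = 256 + 4·173 − 3·101 = 645
  E = 174 + 6·645 = 4044
Change in E: 4044 − 3684 = 360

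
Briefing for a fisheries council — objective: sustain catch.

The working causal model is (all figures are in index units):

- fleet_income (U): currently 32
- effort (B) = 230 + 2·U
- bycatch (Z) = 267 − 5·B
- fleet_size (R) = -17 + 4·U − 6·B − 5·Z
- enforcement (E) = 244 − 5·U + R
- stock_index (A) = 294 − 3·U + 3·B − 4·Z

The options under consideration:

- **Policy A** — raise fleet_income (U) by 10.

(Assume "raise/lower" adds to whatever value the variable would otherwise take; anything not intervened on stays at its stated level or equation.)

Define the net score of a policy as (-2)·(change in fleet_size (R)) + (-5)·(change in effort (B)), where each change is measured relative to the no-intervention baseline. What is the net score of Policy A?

-940

Baseline:
  U = 32
  B = 230 + 2·32 = 294
  Z = 267 − 5·294 = -1203
  R = -17 + 4·32 − 6·294 − 5·(-1203) = 4362
Policy A (U + 10):
  U = 32 + 10 = 42
  B = 230 + 2·42 = 314
  Z = 267 − 5·314 = -1303
  R = -17 + 4·42 − 6·314 − 5·(-1303) = 4782
ΔR = 4782 − 4362 = 420; ΔB = 314 − 294 = 20
Score = (-2)·420 + (-5)·20 = -940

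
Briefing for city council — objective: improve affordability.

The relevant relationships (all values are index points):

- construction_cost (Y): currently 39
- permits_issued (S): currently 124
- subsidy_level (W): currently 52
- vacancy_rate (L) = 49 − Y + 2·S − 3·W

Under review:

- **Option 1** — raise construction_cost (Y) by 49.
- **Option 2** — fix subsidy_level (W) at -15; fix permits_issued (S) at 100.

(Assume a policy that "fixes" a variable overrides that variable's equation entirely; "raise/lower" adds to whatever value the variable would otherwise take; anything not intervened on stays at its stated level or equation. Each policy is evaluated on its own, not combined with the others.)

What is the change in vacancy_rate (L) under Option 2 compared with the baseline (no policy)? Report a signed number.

153

Baseline:
  Y = 39
  S = 124
  W = 52
  L = 49 − 39 + 2·124 − 3·52 = 102
Option 2 (W := -15, S := 100):
  Y = 39
  S = 100
  W = -15
  L = 49 − 39 + 2·100 − 3·(-15) = 255
Change in L: 255 − 102 = 153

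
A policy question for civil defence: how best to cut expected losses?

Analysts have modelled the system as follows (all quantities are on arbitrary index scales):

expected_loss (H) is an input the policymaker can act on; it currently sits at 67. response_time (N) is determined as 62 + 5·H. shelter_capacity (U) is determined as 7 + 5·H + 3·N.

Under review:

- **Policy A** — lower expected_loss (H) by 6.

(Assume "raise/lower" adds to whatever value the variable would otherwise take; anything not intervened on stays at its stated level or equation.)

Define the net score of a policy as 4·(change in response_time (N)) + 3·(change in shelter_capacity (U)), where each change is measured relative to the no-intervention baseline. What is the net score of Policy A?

-480

Baseline:
  H = 67
  N = 62 + 5·67 = 397
  U = 7 + 5·67 + 3·397 = 1533
Policy A (H − 6):
  H = 67 − 6 = 61
  N = 62 + 5·61 = 367
  U = 7 + 5·61 + 3·367 = 1413
ΔN = 367 − 397 = -30; ΔU = 1413 − 1533 = -120
Score = 4·(-30) + 3·(-120) = -480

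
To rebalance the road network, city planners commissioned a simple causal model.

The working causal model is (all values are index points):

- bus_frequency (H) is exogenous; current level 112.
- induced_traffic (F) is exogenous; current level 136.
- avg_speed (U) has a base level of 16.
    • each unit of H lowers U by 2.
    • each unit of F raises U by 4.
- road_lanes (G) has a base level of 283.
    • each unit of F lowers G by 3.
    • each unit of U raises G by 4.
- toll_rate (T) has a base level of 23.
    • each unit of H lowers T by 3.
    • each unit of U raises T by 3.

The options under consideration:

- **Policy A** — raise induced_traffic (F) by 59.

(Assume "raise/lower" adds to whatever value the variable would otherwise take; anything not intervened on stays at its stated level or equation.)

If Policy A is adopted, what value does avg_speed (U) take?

Policy A (F + 59):
  H = 112
  F = 136 + 59 = 195
  U = 16 − 2·112 + 4·195 = 572

572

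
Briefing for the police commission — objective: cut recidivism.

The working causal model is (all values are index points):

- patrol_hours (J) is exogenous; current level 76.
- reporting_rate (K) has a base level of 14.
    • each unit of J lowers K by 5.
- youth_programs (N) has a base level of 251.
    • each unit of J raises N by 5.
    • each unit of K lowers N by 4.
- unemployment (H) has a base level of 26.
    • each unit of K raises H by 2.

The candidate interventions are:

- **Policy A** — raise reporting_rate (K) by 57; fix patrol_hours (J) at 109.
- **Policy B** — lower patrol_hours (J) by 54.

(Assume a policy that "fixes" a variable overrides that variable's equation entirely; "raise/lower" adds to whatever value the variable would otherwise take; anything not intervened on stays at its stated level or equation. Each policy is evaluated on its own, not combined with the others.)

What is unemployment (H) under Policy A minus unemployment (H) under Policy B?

Policy A (K + 57, J := 109):
  J = 109
  K = 14 − 5·109 (+57 from intervention) = -474
  H = 26 + 2·(-474) = -922
Policy B (J − 54):
  J = 76 − 54 = 22
  K = 14 − 5·22 = -96
  H = 26 + 2·(-96) = -166
H: -922 − (-166) = -756

-756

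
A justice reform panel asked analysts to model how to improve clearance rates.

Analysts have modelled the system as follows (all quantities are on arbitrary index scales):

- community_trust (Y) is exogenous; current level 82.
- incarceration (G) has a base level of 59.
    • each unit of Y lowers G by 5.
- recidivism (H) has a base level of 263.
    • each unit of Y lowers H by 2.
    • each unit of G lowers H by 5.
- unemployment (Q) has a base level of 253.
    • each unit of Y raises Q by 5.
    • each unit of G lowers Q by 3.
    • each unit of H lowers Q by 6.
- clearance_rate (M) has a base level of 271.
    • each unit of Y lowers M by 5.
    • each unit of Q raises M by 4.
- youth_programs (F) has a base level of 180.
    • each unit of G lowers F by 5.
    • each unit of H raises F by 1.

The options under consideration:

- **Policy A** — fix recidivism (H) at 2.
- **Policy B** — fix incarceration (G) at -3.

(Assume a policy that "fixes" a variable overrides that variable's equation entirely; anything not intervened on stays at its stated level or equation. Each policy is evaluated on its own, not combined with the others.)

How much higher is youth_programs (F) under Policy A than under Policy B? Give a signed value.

Policy A (H := 2):
  Y = 82
  G = 59 − 5·82 = -351
  H = 2
  F = 180 − 5·(-351) + 2 = 1937
Policy B (G := -3):
  Y = 82
  G = -3
  H = 263 − 2·82 − 5·(-3) = 114
  F = 180 − 5·(-3) + 114 = 309
F: 1937 − 309 = 1628

1628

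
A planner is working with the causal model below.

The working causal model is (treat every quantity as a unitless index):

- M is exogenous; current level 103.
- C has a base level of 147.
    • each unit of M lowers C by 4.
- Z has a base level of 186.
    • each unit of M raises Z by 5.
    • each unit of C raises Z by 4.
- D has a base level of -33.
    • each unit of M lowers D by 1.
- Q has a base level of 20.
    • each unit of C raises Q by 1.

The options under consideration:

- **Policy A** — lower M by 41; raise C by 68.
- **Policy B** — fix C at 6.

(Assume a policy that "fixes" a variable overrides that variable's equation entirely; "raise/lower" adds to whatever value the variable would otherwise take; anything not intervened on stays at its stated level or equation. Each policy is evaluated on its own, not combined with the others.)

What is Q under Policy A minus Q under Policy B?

-39

Policy A (M − 41, C + 68):
  M = 103 − 41 = 62
  C = 147 − 4·62 (+68 from intervention) = -33
  Q = 20 + (-33) = -13
Policy B (C := 6):
  M = 103
  C = 6
  Q = 20 + 6 = 26
Q: -13 − 26 = -39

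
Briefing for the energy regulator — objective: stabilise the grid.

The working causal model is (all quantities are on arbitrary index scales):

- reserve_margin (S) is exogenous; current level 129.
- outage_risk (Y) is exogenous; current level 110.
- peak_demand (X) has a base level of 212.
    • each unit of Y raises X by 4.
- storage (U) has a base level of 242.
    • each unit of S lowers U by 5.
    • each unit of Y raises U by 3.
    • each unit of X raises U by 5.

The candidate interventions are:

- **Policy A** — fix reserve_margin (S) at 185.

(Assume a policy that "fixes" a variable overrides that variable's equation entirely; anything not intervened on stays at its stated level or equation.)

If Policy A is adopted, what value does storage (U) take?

Policy A (S := 185):
  S = 185
  Y = 110
  X = 212 + 4·110 = 652
  U = 242 − 5·185 + 3·110 + 5·652 = 2907

2907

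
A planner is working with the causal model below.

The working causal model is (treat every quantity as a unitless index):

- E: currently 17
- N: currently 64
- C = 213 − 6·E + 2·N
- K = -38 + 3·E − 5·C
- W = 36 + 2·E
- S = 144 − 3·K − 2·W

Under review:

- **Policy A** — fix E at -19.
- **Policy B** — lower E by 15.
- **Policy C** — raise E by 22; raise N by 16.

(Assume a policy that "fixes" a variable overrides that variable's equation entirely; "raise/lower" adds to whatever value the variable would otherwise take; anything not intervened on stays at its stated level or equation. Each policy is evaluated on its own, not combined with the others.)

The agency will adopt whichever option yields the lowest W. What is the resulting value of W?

Policy A (E := -19):
  E = -19
  W = 36 + 2·(-19) = -2
Policy B (E − 15):
  E = 17 − 15 = 2
  W = 36 + 2·2 = 40
Policy C (E + 22, N + 16):
  E = 17 + 22 = 39
  W = 36 + 2·39 = 114
Comparing — Policy A: W=-2, Policy B: W=40, Policy C: W=114. Lowest is -2 (Policy A).

-2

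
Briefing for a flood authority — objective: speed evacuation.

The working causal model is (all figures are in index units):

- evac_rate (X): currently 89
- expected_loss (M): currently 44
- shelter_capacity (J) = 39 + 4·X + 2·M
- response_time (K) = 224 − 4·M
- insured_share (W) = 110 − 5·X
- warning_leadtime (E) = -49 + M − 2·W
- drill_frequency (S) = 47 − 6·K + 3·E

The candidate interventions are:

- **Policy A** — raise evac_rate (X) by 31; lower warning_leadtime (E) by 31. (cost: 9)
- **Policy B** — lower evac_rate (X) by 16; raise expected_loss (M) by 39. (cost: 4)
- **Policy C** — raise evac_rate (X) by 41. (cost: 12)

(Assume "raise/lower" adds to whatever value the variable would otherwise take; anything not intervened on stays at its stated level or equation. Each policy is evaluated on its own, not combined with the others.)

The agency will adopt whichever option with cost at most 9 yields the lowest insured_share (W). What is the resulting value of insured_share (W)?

-490

Policy A (X + 31, E − 31):
  X = 89 + 31 = 120
  W = 110 − 5·120 = -490
Policy B (X − 16, M + 39):
  X = 89 − 16 = 73
  W = 110 − 5·73 = -255
Comparing — Policy A: W=-490, Policy B: W=-255. Lowest is -490 (Policy A).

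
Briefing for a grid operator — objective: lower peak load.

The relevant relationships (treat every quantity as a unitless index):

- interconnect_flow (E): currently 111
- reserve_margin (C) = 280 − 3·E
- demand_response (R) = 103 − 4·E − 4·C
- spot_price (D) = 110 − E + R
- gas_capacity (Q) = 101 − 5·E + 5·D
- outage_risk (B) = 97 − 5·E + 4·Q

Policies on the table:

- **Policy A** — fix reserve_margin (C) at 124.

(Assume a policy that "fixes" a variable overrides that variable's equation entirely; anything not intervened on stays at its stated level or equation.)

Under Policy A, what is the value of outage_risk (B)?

Policy A (C := 124):
  E = 111
  C = 124
  R = 103 − 4·111 − 4·124 = -837
  D = 110 − 111 + (-837) = -838
  Q = 101 − 5·111 + 5·(-838) = -4644
  B = 97 − 5·111 + 4·(-4644) = -19034

-19034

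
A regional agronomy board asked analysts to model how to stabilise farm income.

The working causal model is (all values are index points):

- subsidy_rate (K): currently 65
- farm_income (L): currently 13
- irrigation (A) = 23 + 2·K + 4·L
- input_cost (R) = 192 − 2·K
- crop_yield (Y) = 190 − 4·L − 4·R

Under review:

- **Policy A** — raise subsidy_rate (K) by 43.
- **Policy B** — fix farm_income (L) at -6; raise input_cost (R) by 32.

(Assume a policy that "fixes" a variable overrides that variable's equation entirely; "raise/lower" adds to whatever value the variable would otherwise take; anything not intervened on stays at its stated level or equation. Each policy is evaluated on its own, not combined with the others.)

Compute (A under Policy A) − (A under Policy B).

162

Policy A (K + 43):
  K = 65 + 43 = 108
  L = 13
  A = 23 + 2·108 + 4·13 = 291
Policy B (L := -6, R + 32):
  K = 65
  L = -6
  A = 23 + 2·65 + 4·(-6) = 129
A: 291 − 129 = 162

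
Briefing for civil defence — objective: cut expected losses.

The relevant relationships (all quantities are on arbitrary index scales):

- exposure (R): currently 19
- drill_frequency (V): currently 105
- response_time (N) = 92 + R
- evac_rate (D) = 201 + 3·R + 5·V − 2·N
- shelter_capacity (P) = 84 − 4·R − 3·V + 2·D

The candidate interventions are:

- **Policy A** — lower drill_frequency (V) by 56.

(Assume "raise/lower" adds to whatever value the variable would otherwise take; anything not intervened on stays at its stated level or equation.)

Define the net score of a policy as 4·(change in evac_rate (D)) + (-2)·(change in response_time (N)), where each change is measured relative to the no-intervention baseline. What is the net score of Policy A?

Baseline:
  R = 19
  V = 105
  N = 92 + 19 = 111
  D = 201 + 3·19 + 5·105 − 2·111 = 561
Policy A (V − 56):
  R = 19
  V = 105 − 56 = 49
  N = 92 + 19 = 111
  D = 201 + 3·19 + 5·49 − 2·111 = 281
ΔD = 281 − 561 = -280; ΔN = 111 − 111 = 0
Score = 4·(-280) + (-2)·0 = -1120

-1120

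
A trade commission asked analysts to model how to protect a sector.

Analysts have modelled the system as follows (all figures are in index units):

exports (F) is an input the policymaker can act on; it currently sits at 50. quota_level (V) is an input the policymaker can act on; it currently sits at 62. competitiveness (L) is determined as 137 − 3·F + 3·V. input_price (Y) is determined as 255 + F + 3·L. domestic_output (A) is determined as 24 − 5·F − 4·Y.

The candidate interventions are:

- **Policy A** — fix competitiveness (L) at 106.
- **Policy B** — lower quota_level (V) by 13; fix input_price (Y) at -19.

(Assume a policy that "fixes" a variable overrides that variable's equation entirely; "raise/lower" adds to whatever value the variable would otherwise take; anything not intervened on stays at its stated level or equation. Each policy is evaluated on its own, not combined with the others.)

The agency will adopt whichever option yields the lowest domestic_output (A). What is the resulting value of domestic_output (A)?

-2718

Policy A (L := 106):
  F = 50
  V = 62
  L = 106
  Y = 255 + 50 + 3·106 = 623
  A = 24 − 5·50 − 4·623 = -2718
Policy B (V − 13, Y := -19):
  F = 50
  V = 62 − 13 = 49
  L = 137 − 3·50 + 3·49 = 134
  Y = -19
  A = 24 − 5·50 − 4·(-19) = -150
Comparing — Policy A: A=-2718, Policy B: A=-150. Lowest is -2718 (Policy A).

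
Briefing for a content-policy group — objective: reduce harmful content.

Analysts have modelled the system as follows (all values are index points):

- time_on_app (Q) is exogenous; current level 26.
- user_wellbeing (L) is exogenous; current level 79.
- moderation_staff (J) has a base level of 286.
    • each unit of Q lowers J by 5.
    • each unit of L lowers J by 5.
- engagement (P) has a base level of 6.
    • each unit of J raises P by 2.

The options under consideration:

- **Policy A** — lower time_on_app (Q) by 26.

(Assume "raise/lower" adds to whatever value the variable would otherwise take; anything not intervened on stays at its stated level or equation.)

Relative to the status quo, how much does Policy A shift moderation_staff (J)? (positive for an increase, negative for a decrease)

130

Baseline:
  Q = 26
  L = 79
  J = 286 − 5·26 − 5·79 = -239
Policy A (Q − 26):
  Q = 26 − 26 = 0
  L = 79
  J = 286 − 5·0 − 5·79 = -109
Change in J: -109 − (-239) = 130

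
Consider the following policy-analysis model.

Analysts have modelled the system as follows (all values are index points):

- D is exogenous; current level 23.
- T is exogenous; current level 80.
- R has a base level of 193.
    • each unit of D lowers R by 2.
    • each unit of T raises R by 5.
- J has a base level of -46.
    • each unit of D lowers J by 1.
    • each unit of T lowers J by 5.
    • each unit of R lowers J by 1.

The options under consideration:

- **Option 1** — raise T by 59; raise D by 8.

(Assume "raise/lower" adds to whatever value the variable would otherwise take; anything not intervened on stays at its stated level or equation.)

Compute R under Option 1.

826

Option 1 (T + 59, D + 8):
  D = 23 + 8 = 31
  T = 80 + 59 = 139
  R = 193 − 2·31 + 5·139 = 826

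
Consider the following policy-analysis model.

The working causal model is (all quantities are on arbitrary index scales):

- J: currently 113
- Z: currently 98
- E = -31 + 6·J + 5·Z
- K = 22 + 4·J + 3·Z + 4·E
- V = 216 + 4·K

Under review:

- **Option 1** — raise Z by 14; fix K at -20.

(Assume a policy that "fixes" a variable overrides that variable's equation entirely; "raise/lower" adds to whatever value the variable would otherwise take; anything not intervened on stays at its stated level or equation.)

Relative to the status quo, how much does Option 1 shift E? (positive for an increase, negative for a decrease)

Baseline:
  J = 113
  Z = 98
  E = -31 + 6·113 + 5·98 = 1137
Option 1 (Z + 14, K := -20):
  J = 113
  Z = 98 + 14 = 112
  E = -31 + 6·113 + 5·112 = 1207
Change in E: 1207 − 1137 = 70

70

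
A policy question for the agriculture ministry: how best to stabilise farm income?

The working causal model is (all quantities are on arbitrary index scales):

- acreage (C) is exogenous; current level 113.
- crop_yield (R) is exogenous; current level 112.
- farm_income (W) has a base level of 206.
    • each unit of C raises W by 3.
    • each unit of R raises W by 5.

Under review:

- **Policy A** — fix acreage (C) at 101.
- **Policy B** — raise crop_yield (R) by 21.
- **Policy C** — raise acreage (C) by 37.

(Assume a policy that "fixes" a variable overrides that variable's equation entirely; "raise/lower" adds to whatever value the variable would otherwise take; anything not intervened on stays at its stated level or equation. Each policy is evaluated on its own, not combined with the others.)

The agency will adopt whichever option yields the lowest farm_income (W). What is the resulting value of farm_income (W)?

1069

Policy A (C := 101):
  C = 101
  R = 112
  W = 206 + 3·101 + 5·112 = 1069
Policy B (R + 21):
  C = 113
  R = 112 + 21 = 133
  W = 206 + 3·113 + 5·133 = 1210
Policy C (C + 37):
  C = 113 + 37 = 150
  R = 112
  W = 206 + 3·150 + 5·112 = 1216
Comparing — Policy A: W=1069, Policy B: W=1210, Policy C: W=1216. Lowest is 1069 (Policy A).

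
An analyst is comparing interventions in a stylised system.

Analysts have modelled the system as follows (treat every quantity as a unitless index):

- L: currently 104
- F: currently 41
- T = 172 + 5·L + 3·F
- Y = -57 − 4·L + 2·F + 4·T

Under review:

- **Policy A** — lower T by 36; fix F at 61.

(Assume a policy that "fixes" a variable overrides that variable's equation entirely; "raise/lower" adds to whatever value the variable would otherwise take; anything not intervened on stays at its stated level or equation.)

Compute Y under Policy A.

Policy A (T − 36, F := 61):
  L = 104
  F = 61
  T = 172 + 5·104 + 3·61 (−36 from intervention) = 839
  Y = -57 − 4·104 + 2·61 + 4·839 = 3005

3005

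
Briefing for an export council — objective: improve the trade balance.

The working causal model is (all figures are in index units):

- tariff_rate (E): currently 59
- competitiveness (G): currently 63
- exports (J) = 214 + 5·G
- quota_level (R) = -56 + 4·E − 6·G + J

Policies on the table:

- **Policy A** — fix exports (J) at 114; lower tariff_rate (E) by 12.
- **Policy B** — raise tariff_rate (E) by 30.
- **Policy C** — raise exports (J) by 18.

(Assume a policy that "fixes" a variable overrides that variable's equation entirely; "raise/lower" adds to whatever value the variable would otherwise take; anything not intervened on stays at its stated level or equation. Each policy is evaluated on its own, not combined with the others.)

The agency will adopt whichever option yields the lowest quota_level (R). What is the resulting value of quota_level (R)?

Policy A (J := 114, E − 12):
  E = 59 − 12 = 47
  G = 63
  J = 114
  R = -56 + 4·47 − 6·63 + 114 = -132
Policy B (E + 30):
  E = 59 + 30 = 89
  G = 63
  J = 214 + 5·63 = 529
  R = -56 + 4·89 − 6·63 + 529 = 451
Policy C (J + 18):
  E = 59
  G = 63
  J = 214 + 5·63 (+18 from intervention) = 547
  R = -56 + 4·59 − 6·63 + 547 = 349
Comparing — Policy A: R=-132, Policy B: R=451, Policy C: R=349. Lowest is -132 (Policy A).

-132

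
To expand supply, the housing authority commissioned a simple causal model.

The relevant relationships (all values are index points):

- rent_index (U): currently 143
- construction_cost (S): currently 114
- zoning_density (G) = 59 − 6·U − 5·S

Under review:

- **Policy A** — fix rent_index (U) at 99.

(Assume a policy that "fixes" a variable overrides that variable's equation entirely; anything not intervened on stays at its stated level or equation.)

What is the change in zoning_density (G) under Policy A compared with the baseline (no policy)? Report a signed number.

264

Baseline:
  U = 143
  S = 114
  G = 59 − 6·143 − 5·114 = -1369
Policy A (U := 99):
  U = 99
  S = 114
  G = 59 − 6·99 − 5·114 = -1105
Change in G: -1105 − (-1369) = 264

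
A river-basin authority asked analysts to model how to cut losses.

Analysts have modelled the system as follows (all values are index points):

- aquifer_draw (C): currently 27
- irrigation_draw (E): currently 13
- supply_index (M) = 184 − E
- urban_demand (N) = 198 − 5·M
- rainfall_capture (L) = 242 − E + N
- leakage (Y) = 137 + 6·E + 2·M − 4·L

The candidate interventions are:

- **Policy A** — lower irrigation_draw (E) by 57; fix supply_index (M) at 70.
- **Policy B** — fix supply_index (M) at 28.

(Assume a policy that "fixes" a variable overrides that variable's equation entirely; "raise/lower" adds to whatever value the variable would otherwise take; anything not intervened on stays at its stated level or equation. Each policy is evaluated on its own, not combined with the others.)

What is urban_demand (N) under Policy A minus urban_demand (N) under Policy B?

Policy A (E − 57, M := 70):
  E = 13 − 57 = -44
  M = 70
  N = 198 − 5·70 = -152
Policy B (M := 28):
  E = 13
  M = 28
  N = 198 − 5·28 = 58
N: -152 − 58 = -210

-210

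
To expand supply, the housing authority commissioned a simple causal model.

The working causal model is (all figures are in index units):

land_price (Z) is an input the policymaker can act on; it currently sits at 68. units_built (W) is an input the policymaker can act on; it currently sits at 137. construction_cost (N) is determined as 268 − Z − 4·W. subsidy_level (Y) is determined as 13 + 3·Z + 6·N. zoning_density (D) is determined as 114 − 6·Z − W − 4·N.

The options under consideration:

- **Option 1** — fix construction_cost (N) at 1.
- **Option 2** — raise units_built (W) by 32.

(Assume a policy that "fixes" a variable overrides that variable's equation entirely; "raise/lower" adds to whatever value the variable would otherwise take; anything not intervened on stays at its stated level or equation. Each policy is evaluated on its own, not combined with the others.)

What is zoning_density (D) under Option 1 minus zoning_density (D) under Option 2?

Option 1 (N := 1):
  Z = 68
  W = 137
  N = 1
  D = 114 − 6·68 − 137 − 4·1 = -435
Option 2 (W + 32):
  Z = 68
  W = 137 + 32 = 169
  N = 268 − 68 − 4·169 = -476
  D = 114 − 6·68 − 169 − 4·(-476) = 1441
D: -435 − 1441 = -1876

-1876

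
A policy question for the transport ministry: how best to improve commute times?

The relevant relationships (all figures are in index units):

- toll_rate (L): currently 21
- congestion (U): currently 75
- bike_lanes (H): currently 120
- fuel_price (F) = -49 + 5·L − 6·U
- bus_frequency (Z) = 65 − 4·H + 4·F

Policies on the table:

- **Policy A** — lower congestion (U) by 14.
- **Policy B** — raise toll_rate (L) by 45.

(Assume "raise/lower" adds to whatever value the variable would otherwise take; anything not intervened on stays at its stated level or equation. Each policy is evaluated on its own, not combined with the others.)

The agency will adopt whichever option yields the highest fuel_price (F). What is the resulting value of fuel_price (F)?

-169

Policy A (U − 14):
  L = 21
  U = 75 − 14 = 61
  F = -49 + 5·21 − 6·61 = -310
Policy B (L + 45):
  L = 21 + 45 = 66
  U = 75
  F = -49 + 5·66 − 6·75 = -169
Comparing — Policy A: F=-310, Policy B: F=-169. Highest is -169 (Policy B).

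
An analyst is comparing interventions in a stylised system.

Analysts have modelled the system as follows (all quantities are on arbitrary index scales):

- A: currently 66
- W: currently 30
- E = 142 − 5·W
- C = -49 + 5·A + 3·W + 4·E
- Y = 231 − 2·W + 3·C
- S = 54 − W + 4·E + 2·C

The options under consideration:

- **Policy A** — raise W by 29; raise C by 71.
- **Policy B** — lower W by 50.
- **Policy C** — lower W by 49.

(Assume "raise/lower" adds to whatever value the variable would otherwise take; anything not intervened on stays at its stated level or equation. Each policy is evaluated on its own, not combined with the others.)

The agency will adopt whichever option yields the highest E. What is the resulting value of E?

Policy A (W + 29, C + 71):
  W = 30 + 29 = 59
  E = 142 − 5·59 = -153
Policy B (W − 50):
  W = 30 − 50 = -20
  E = 142 − 5·(-20) = 242
Policy C (W − 49):
  W = 30 − 49 = -19
  E = 142 − 5·(-19) = 237
Comparing — Policy A: E=-153, Policy B: E=242, Policy C: E=237. Highest is 242 (Policy B).

242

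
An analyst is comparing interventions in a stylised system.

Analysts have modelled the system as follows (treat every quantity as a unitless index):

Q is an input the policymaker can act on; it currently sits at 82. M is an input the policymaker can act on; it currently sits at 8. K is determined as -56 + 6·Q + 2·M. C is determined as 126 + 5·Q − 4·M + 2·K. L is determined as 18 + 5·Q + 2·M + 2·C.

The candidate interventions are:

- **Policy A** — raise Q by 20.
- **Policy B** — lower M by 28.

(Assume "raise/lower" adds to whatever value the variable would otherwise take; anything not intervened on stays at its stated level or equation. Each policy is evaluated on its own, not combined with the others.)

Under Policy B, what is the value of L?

3204

Policy B (M − 28):
  Q = 82
  M = 8 − 28 = -20
  K = -56 + 6·82 + 2·(-20) = 396
  C = 126 + 5·82 − 4·(-20) + 2·396 = 1408
  L = 18 + 5·82 + 2·(-20) + 2·1408 = 3204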